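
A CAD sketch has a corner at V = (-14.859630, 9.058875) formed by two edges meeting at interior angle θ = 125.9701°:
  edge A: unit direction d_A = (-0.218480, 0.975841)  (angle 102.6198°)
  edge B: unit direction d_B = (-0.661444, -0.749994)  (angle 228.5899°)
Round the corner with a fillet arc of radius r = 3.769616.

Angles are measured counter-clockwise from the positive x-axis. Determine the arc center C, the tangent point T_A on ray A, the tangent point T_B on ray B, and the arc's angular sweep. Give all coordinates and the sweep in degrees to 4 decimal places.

center=(-18.9581,10.1108) T_A=(-15.2795,10.9344) T_B=(-16.1309,7.6174) sweep=54.0299

bisector direction at 165.6049° = (-0.968604,0.248608)
center distance |VC| = r/sin(θ/2) = 3.769616/sin(62.9851°) = 4.231302
C = V + |VC|·bis = (-18.9581,10.1108)
T_A = V + ((C−V)·d_A)·d_A = V + 1.9220·d_A = (-15.2795,10.9344)
T_B = V + ((C−V)·d_B)·d_B = V + 1.9220·d_B = (-16.1309,7.6174)
sweep = 180° − θ = 54.0299°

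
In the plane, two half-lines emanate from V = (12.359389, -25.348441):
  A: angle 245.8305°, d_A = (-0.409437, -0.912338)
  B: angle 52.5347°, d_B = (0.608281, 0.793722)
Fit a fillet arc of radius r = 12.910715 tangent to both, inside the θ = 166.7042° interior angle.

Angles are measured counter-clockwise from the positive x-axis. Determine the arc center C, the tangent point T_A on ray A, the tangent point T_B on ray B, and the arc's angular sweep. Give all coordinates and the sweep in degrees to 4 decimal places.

center=(23.5222,-32.0074) T_A=(11.7433,-26.7213) T_B=(13.2747,-24.1541) sweep=13.2958

bisector direction at 329.1826° = (0.858804,-0.512304)
center distance |VC| = r/sin(θ/2) = 12.910715/sin(83.3521°) = 12.998110
C = V + |VC|·bis = (23.5222,-32.0074)
T_A = V + ((C−V)·d_A)·d_A = V + 1.5048·d_A = (11.7433,-26.7213)
T_B = V + ((C−V)·d_B)·d_B = V + 1.5048·d_B = (13.2747,-24.1541)
sweep = 180° − θ = 13.2958°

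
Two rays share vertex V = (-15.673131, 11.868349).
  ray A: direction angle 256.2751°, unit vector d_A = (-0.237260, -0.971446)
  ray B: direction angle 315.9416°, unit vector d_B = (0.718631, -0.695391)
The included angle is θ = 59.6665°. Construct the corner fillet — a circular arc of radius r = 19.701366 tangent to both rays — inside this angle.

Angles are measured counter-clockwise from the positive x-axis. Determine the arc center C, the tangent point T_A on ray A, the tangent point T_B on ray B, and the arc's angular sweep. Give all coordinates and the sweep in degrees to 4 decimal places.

bisector direction at 286.1084° = (0.277455,-0.960739)
center distance |VC| = r/sin(θ/2) = 19.701366/sin(29.8332°) = 39.602530
C = V + |VC|·bis = (-4.6852,-26.1793)
T_A = V + ((C−V)·d_A)·d_A = V + 34.3543·d_A = (-23.8240,-21.5050)
T_B = V + ((C−V)·d_B)·d_B = V + 34.3543·d_B = (9.0149,-12.0213)
sweep = 180° − θ = 120.3335°

center=(-4.6852,-26.1793) T_A=(-23.8240,-21.5050) T_B=(9.0149,-12.0213) sweep=120.3335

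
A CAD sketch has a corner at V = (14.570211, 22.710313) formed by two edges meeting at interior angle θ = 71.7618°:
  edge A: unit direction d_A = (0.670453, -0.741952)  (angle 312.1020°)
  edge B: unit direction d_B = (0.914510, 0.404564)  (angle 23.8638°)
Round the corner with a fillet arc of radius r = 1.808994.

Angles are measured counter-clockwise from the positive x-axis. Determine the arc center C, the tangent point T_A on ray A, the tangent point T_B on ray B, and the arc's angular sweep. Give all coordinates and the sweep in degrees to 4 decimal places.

bisector direction at 347.9829° = (0.978086,-0.208204)
center distance |VC| = r/sin(θ/2) = 1.808994/sin(35.8809°) = 3.086482
C = V + |VC|·bis = (17.5891,22.0677)
T_A = V + ((C−V)·d_A)·d_A = V + 2.5008·d_A = (16.2469,20.8549)
T_B = V + ((C−V)·d_B)·d_B = V + 2.5008·d_B = (16.8572,23.7220)
sweep = 180° − θ = 108.2382°

center=(17.5891,22.0677) T_A=(16.2469,20.8549) T_B=(16.8572,23.7220) sweep=108.2382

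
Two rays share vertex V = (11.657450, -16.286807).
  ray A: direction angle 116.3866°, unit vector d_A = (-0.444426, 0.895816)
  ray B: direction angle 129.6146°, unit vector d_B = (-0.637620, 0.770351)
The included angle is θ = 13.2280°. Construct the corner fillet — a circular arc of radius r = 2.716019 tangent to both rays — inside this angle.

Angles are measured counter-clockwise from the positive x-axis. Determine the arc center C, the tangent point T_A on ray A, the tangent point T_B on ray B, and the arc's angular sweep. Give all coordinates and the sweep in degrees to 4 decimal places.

bisector direction at 123.0006° = (-0.544648,0.838665)
center distance |VC| = r/sin(θ/2) = 2.716019/sin(6.6140°) = 23.580674
C = V + |VC|·bis = (-1.1857,3.4895)
T_A = V + ((C−V)·d_A)·d_A = V + 23.4237·d_A = (1.2473,4.6965)
T_B = V + ((C−V)·d_B)·d_B = V + 23.4237·d_B = (-3.2780,1.7577)
sweep = 180° − θ = 166.7720°

center=(-1.1857,3.4895) T_A=(1.2473,4.6965) T_B=(-3.2780,1.7577) sweep=166.7720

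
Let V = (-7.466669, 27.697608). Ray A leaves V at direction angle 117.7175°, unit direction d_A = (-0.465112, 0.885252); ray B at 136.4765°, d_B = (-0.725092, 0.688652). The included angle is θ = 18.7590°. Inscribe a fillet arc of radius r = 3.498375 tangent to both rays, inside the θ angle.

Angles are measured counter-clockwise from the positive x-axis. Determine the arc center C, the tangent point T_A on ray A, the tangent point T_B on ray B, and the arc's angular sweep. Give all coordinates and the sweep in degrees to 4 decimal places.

center=(-20.4142,44.8192) T_A=(-17.3173,46.4463) T_B=(-22.8234,42.2826) sweep=161.2410

bisector direction at 127.0970° = (-0.603166,0.797616)
center distance |VC| = r/sin(θ/2) = 3.498375/sin(9.3795°) = 21.465984
C = V + |VC|·bis = (-20.4142,44.8192)
T_A = V + ((C−V)·d_A)·d_A = V + 21.1790·d_A = (-17.3173,46.4463)
T_B = V + ((C−V)·d_B)·d_B = V + 21.1790·d_B = (-22.8234,42.2826)
sweep = 180° − θ = 161.2410°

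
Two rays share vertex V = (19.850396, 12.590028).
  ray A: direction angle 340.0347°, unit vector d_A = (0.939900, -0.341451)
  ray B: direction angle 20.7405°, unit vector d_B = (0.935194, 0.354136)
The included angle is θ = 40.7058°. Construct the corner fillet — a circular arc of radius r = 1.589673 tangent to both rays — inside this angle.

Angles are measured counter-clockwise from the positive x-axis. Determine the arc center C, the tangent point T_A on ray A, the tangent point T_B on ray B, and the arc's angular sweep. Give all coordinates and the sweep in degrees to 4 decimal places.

center=(24.4209,12.6209) T_A=(23.8781,11.1268) T_B=(23.8580,14.1076) sweep=139.2942

bisector direction at 0.3876° = (0.999977,0.006765)
center distance |VC| = r/sin(θ/2) = 1.589673/sin(20.3529°) = 4.570634
C = V + |VC|·bis = (24.4209,12.6209)
T_A = V + ((C−V)·d_A)·d_A = V + 4.2853·d_A = (23.8781,11.1268)
T_B = V + ((C−V)·d_B)·d_B = V + 4.2853·d_B = (23.8580,14.1076)
sweep = 180° − θ = 139.2942°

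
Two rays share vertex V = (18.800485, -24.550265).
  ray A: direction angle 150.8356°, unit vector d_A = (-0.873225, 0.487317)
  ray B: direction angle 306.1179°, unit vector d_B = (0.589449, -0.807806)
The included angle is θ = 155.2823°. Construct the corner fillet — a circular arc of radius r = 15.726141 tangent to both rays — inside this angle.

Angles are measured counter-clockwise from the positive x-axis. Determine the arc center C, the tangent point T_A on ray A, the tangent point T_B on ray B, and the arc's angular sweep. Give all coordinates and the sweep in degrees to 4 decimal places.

center=(8.1279,-36.6035) T_A=(15.7915,-22.8711) T_B=(20.8316,-27.3338) sweep=24.7177

bisector direction at 228.4768° = (-0.662924,-0.748687)
center distance |VC| = r/sin(θ/2) = 15.726141/sin(77.6411°) = 16.099220
C = V + |VC|·bis = (8.1279,-36.6035)
T_A = V + ((C−V)·d_A)·d_A = V + 3.4458·d_A = (15.7915,-22.8711)
T_B = V + ((C−V)·d_B)·d_B = V + 3.4458·d_B = (20.8316,-27.3338)
sweep = 180° − θ = 24.7177°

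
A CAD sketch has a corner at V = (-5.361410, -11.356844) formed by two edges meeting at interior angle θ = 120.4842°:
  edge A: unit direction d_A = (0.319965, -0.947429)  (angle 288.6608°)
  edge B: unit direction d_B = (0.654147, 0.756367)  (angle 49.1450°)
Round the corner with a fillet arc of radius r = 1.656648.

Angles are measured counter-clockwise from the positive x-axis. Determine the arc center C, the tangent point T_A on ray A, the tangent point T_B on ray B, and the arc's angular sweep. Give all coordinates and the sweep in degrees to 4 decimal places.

center=(-3.4888,-11.7241) T_A=(-5.0584,-12.2542) T_B=(-4.7418,-10.6404) sweep=59.5158

bisector direction at 348.9029° = (0.981302,-0.192472)
center distance |VC| = r/sin(θ/2) = 1.656648/sin(60.2421°) = 1.908294
C = V + |VC|·bis = (-3.4888,-11.7241)
T_A = V + ((C−V)·d_A)·d_A = V + 0.9472·d_A = (-5.0584,-12.2542)
T_B = V + ((C−V)·d_B)·d_B = V + 0.9472·d_B = (-4.7418,-10.6404)
sweep = 180° − θ = 59.5158°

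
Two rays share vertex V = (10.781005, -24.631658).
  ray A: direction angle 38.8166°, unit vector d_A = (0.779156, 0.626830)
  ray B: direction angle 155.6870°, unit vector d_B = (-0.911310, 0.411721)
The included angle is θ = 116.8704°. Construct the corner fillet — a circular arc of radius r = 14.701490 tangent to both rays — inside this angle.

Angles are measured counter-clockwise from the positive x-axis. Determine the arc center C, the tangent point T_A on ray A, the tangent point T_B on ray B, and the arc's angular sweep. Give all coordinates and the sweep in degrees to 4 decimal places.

center=(8.6030,-7.5154) T_A=(17.8183,-18.9702) T_B=(2.5501,-20.9130) sweep=63.1296

bisector direction at 97.2518° = (-0.126230,0.992001)
center distance |VC| = r/sin(θ/2) = 14.701490/sin(58.4352°) = 17.254284
C = V + |VC|·bis = (8.6030,-7.5154)
T_A = V + ((C−V)·d_A)·d_A = V + 9.0320·d_A = (17.8183,-18.9702)
T_B = V + ((C−V)·d_B)·d_B = V + 9.0320·d_B = (2.5501,-20.9130)
sweep = 180° − θ = 63.1296°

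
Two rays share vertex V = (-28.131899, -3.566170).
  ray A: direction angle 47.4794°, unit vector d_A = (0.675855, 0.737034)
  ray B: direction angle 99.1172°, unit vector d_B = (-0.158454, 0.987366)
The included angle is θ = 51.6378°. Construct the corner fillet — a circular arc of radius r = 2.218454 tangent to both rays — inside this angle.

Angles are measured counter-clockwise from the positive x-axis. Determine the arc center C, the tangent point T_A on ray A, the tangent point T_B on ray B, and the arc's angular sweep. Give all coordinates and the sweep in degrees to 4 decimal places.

center=(-26.6680,1.3127) T_A=(-25.0329,-0.1867) T_B=(-28.8584,0.9611) sweep=128.3622

bisector direction at 73.2983° = (0.287389,0.957814)
center distance |VC| = r/sin(θ/2) = 2.218454/sin(25.8189°) = 5.093711
C = V + |VC|·bis = (-26.6680,1.3127)
T_A = V + ((C−V)·d_A)·d_A = V + 4.5852·d_A = (-25.0329,-0.1867)
T_B = V + ((C−V)·d_B)·d_B = V + 4.5852·d_B = (-28.8584,0.9611)
sweep = 180° − θ = 128.3622°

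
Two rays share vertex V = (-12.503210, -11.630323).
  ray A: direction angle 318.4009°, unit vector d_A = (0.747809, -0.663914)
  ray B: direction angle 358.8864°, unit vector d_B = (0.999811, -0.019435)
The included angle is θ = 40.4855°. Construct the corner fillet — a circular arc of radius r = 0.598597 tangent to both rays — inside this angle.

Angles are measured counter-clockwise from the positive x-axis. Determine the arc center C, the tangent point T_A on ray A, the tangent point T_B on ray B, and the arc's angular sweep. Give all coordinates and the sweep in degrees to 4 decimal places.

bisector direction at 338.6436° = (0.931334,-0.364167)
center distance |VC| = r/sin(θ/2) = 0.598597/sin(20.2428°) = 1.730057
C = V + |VC|·bis = (-10.8919,-12.2604)
T_A = V + ((C−V)·d_A)·d_A = V + 1.6232·d_A = (-11.2894,-12.7080)
T_B = V + ((C−V)·d_B)·d_B = V + 1.6232·d_B = (-10.8803,-11.6619)
sweep = 180° − θ = 139.5145°

center=(-10.8919,-12.2604) T_A=(-11.2894,-12.7080) T_B=(-10.8803,-11.6619) sweep=139.5145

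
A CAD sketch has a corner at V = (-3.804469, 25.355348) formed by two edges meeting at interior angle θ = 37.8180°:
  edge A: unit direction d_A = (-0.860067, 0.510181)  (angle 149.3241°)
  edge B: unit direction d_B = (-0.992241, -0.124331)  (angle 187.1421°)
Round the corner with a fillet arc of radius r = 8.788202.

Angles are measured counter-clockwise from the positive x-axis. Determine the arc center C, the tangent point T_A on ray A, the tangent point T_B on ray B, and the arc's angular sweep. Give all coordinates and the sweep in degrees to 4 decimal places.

center=(-30.3531,30.8856) T_A=(-25.8696,38.4441) T_B=(-29.2605,22.1656) sweep=142.1820

bisector direction at 168.2331° = (-0.978985,0.203931)
center distance |VC| = r/sin(θ/2) = 8.788202/sin(18.9090°) = 27.118554
C = V + |VC|·bis = (-30.3531,30.8856)
T_A = V + ((C−V)·d_A)·d_A = V + 25.6551·d_A = (-25.8696,38.4441)
T_B = V + ((C−V)·d_B)·d_B = V + 25.6551·d_B = (-29.2605,22.1656)
sweep = 180° − θ = 142.1820°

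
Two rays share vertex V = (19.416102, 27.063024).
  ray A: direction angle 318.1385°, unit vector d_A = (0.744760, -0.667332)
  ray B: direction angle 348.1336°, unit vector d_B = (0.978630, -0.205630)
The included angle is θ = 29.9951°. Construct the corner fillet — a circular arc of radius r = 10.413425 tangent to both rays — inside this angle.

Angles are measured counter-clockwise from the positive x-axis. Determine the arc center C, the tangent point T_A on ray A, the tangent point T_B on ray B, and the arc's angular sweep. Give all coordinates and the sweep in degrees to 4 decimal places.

center=(55.3142,8.8793) T_A=(48.3650,1.1238) T_B=(57.4555,19.0702) sweep=150.0049

bisector direction at 333.1361° = (0.892082,-0.451874)
center distance |VC| = r/sin(θ/2) = 10.413425/sin(14.9976°) = 40.240806
C = V + |VC|·bis = (55.3142,8.8793)
T_A = V + ((C−V)·d_A)·d_A = V + 38.8701·d_A = (48.3650,1.1238)
T_B = V + ((C−V)·d_B)·d_B = V + 38.8701·d_B = (57.4555,19.0702)
sweep = 180° − θ = 150.0049°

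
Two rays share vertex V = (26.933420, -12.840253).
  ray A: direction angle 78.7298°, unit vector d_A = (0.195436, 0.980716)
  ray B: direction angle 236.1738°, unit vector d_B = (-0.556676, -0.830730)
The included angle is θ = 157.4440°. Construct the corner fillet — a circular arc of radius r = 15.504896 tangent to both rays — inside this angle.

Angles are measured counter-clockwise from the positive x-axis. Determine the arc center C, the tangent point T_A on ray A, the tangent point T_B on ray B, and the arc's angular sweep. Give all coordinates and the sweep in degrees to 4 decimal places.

bisector direction at 157.4518° = (-0.923557,0.383461)
center distance |VC| = r/sin(θ/2) = 15.504896/sin(78.7220°) = 15.810194
C = V + |VC|·bis = (12.3318,-6.7777)
T_A = V + ((C−V)·d_A)·d_A = V + 3.0920·d_A = (27.5377,-9.8079)
T_B = V + ((C−V)·d_B)·d_B = V + 3.0920·d_B = (25.2122,-15.4089)
sweep = 180° − θ = 22.5560°

center=(12.3318,-6.7777) T_A=(27.5377,-9.8079) T_B=(25.2122,-15.4089) sweep=22.5560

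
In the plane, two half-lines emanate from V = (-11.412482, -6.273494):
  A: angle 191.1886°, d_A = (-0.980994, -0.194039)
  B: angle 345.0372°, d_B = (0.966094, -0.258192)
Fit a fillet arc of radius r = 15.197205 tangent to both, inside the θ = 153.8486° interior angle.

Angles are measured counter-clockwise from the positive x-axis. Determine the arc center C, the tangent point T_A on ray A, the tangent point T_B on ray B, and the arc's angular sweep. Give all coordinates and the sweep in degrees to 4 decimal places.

bisector direction at 268.1129° = (-0.032930,-0.999458)
center distance |VC| = r/sin(θ/2) = 15.197205/sin(76.9243°) = 15.601726
C = V + |VC|·bis = (-11.9262,-21.8668)
T_A = V + ((C−V)·d_A)·d_A = V + 3.5297·d_A = (-14.8751,-6.9584)
T_B = V + ((C−V)·d_B)·d_B = V + 3.5297·d_B = (-8.0025,-7.1848)
sweep = 180° − θ = 26.1514°

center=(-11.9262,-21.8668) T_A=(-14.8751,-6.9584) T_B=(-8.0025,-7.1848) sweep=26.1514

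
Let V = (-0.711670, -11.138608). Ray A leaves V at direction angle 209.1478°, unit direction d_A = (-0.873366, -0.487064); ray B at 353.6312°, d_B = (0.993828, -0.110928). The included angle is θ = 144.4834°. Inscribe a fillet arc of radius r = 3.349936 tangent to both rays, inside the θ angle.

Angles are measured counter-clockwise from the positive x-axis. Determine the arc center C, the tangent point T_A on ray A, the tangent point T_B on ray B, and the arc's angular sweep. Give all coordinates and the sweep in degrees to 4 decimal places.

bisector direction at 281.3895° = (0.197478,-0.980307)
center distance |VC| = r/sin(θ/2) = 3.349936/sin(72.2417°) = 3.517541
C = V + |VC|·bis = (-0.0170,-14.5869)
T_A = V + ((C−V)·d_A)·d_A = V + 1.0729·d_A = (-1.6487,-11.6612)
T_B = V + ((C−V)·d_B)·d_B = V + 1.0729·d_B = (0.3546,-11.2576)
sweep = 180° − θ = 35.5166°

center=(-0.0170,-14.5869) T_A=(-1.6487,-11.6612) T_B=(0.3546,-11.2576) sweep=35.5166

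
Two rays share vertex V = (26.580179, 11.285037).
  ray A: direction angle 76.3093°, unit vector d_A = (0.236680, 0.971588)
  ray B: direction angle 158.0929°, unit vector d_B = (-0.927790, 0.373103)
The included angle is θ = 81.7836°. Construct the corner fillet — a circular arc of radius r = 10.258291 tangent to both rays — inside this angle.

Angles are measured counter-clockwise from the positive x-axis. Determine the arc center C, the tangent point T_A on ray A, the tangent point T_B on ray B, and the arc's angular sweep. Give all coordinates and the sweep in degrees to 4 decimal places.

bisector direction at 117.2011° = (-0.457115,0.889408)
center distance |VC| = r/sin(θ/2) = 10.258291/sin(40.8918°) = 15.670302
C = V + |VC|·bis = (19.4170,25.2223)
T_A = V + ((C−V)·d_A)·d_A = V + 11.8459·d_A = (29.3839,22.7944)
T_B = V + ((C−V)·d_B)·d_B = V + 11.8459·d_B = (15.5897,15.7048)
sweep = 180° − θ = 98.2164°

center=(19.4170,25.2223) T_A=(29.3839,22.7944) T_B=(15.5897,15.7048) sweep=98.2164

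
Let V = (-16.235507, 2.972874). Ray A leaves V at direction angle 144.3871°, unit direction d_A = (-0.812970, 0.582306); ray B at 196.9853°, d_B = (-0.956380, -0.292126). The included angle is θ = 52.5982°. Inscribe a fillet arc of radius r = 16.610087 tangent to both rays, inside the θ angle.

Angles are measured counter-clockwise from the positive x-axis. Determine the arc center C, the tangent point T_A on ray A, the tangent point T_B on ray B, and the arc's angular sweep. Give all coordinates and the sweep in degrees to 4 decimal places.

bisector direction at 170.6862° = (-0.986817,0.161842)
center distance |VC| = r/sin(θ/2) = 16.610087/sin(26.2991°) = 37.489720
C = V + |VC|·bis = (-53.2310,9.0403)
T_A = V + ((C−V)·d_A)·d_A = V + 33.6093·d_A = (-43.5588,22.5438)
T_B = V + ((C−V)·d_B)·d_B = V + 33.6093·d_B = (-48.3787,-6.8453)
sweep = 180° − θ = 127.4018°

center=(-53.2310,9.0403) T_A=(-43.5588,22.5438) T_B=(-48.3787,-6.8453) sweep=127.4018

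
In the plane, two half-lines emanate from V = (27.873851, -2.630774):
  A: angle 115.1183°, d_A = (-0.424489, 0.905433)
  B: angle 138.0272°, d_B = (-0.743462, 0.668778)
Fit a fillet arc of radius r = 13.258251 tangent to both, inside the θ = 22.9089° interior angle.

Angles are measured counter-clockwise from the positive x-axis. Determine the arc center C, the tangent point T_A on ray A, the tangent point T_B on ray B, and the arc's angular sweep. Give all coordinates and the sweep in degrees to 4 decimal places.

center=(-11.9060,50.9861) T_A=(0.0985,56.6141) T_B=(-20.7728,41.1291) sweep=157.0911

bisector direction at 126.5727° = (-0.595843,0.803101)
center distance |VC| = r/sin(θ/2) = 13.258251/sin(11.4544°) = 66.762319
C = V + |VC|·bis = (-11.9060,50.9861)
T_A = V + ((C−V)·d_A)·d_A = V + 65.4326·d_A = (0.0985,56.6141)
T_B = V + ((C−V)·d_B)·d_B = V + 65.4326·d_B = (-20.7728,41.1291)
sweep = 180° − θ = 157.0911°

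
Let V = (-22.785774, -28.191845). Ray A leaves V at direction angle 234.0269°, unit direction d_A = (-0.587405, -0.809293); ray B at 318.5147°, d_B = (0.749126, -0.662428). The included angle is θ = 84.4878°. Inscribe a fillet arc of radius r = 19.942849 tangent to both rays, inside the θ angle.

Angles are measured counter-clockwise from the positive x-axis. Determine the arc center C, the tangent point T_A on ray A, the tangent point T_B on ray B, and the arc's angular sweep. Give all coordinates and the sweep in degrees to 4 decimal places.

center=(-19.5456,-57.6785) T_A=(-35.6852,-45.9640) T_B=(-6.3349,-42.7388) sweep=95.5122

bisector direction at 276.2708° = (0.109228,-0.994017)
center distance |VC| = r/sin(θ/2) = 19.942849/sin(42.2439°) = 29.664146
C = V + |VC|·bis = (-19.5456,-57.6785)
T_A = V + ((C−V)·d_A)·d_A = V + 21.9601·d_A = (-35.6852,-45.9640)
T_B = V + ((C−V)·d_B)·d_B = V + 21.9601·d_B = (-6.3349,-42.7388)
sweep = 180° − θ = 95.5122°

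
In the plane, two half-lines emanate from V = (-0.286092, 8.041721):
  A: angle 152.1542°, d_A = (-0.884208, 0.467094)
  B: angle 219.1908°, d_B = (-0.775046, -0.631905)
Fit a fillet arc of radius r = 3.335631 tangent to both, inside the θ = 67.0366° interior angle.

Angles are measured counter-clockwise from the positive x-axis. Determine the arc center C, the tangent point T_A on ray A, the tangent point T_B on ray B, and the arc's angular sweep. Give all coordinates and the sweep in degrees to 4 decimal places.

bisector direction at 185.6725° = (-0.995103,-0.098842)
center distance |VC| = r/sin(θ/2) = 3.335631/sin(33.5183°) = 6.040585
C = V + |VC|·bis = (-6.2971,7.4447)
T_A = V + ((C−V)·d_A)·d_A = V + 5.0361·d_A = (-4.7390,10.3940)
T_B = V + ((C−V)·d_B)·d_B = V + 5.0361·d_B = (-4.1893,4.8594)
sweep = 180° − θ = 112.9634°

center=(-6.2971,7.4447) T_A=(-4.7390,10.3940) T_B=(-4.1893,4.8594) sweep=112.9634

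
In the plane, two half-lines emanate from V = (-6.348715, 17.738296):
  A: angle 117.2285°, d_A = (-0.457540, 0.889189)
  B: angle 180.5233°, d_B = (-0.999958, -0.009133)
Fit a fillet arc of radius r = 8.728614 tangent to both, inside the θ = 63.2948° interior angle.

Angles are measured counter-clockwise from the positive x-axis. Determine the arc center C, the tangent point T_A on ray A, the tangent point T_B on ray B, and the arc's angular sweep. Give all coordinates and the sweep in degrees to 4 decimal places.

center=(-20.5897,26.3372) T_A=(-12.8284,30.3309) T_B=(-20.5100,17.6090) sweep=116.7052

bisector direction at 148.8759° = (-0.856050,0.516893)
center distance |VC| = r/sin(θ/2) = 8.728614/sin(31.6474°) = 16.635743
C = V + |VC|·bis = (-20.5897,26.3372)
T_A = V + ((C−V)·d_A)·d_A = V + 14.1619·d_A = (-12.8284,30.3309)
T_B = V + ((C−V)·d_B)·d_B = V + 14.1619·d_B = (-20.5100,17.6090)
sweep = 180° − θ = 116.7052°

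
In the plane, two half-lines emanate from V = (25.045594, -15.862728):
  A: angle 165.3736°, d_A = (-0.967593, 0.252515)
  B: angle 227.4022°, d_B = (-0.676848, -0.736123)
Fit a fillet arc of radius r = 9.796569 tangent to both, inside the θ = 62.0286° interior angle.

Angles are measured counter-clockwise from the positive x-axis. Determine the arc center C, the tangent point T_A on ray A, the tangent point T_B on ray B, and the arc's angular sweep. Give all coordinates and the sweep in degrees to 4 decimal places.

bisector direction at 196.3879° = (-0.959374,-0.282139)
center distance |VC| = r/sin(θ/2) = 9.796569/sin(31.0143°) = 19.013161
C = V + |VC|·bis = (6.8049,-21.2271)
T_A = V + ((C−V)·d_A)·d_A = V + 16.2950·d_A = (9.2787,-11.7480)
T_B = V + ((C−V)·d_B)·d_B = V + 16.2950·d_B = (14.0164,-27.8579)
sweep = 180° − θ = 117.9714°

center=(6.8049,-21.2271) T_A=(9.2787,-11.7480) T_B=(14.0164,-27.8579) sweep=117.9714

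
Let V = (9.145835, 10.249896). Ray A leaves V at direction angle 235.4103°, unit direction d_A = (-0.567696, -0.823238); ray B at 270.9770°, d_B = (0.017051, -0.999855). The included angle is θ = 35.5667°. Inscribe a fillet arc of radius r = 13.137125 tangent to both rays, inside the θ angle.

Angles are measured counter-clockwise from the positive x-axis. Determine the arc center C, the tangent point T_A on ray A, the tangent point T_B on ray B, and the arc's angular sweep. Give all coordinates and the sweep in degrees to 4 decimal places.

center=(-3.2910,-30.9264) T_A=(-14.1060,-23.4685) T_B=(9.8442,-30.7024) sweep=144.4333

bisector direction at 253.1937° = (-0.289138,-0.957287)
center distance |VC| = r/sin(θ/2) = 13.137125/sin(17.7833°) = 43.013506
C = V + |VC|·bis = (-3.2910,-30.9264)
T_A = V + ((C−V)·d_A)·d_A = V + 40.9582·d_A = (-14.1060,-23.4685)
T_B = V + ((C−V)·d_B)·d_B = V + 40.9582·d_B = (9.8442,-30.7024)
sweep = 180° − θ = 144.4333°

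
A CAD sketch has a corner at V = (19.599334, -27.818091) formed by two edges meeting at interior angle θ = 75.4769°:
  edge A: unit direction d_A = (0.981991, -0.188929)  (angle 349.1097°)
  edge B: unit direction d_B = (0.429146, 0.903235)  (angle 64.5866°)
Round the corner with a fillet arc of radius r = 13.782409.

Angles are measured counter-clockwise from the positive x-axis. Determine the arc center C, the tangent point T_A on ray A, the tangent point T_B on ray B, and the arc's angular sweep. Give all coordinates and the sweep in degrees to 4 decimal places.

bisector direction at 26.8482° = (0.892207,0.451627)
center distance |VC| = r/sin(θ/2) = 13.782409/sin(37.7385°) = 22.518147
C = V + |VC|·bis = (39.6902,-17.6483)
T_A = V + ((C−V)·d_A)·d_A = V + 17.8076·d_A = (37.0863,-31.1825)
T_B = V + ((C−V)·d_B)·d_B = V + 17.8076·d_B = (27.2414,-11.7336)
sweep = 180° − θ = 104.5231°

center=(39.6902,-17.6483) T_A=(37.0863,-31.1825) T_B=(27.2414,-11.7336) sweep=104.5231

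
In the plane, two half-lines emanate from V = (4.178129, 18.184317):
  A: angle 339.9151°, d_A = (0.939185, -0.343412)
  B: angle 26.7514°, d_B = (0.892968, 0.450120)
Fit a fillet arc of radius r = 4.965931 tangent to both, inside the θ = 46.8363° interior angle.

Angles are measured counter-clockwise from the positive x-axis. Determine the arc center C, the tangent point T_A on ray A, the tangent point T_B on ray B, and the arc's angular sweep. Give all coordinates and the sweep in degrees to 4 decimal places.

bisector direction at 3.3332° = (0.998308,0.058143)
center distance |VC| = r/sin(θ/2) = 4.965931/sin(23.4182°) = 12.494838
C = V + |VC|·bis = (16.6518,18.9108)
T_A = V + ((C−V)·d_A)·d_A = V + 11.4656·d_A = (14.9465,14.2469)
T_B = V + ((C−V)·d_B)·d_B = V + 11.4656·d_B = (14.4166,23.3452)
sweep = 180° − θ = 133.1637°

center=(16.6518,18.9108) T_A=(14.9465,14.2469) T_B=(14.4166,23.3452) sweep=133.1637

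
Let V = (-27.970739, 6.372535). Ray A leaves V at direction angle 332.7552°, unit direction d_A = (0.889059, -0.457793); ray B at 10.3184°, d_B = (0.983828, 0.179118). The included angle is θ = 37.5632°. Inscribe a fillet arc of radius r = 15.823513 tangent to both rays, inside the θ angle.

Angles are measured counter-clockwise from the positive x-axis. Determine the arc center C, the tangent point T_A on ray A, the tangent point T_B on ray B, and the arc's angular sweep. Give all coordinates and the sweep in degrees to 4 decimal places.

center=(20.6413,-0.8607) T_A=(13.3974,-14.9287) T_B=(17.8070,14.7069) sweep=142.4368

bisector direction at 351.5368° = (0.989111,-0.147174)
center distance |VC| = r/sin(θ/2) = 15.823513/sin(18.7816°) = 49.147195
C = V + |VC|·bis = (20.6413,-0.8607)
T_A = V + ((C−V)·d_A)·d_A = V + 46.5302·d_A = (13.3974,-14.9287)
T_B = V + ((C−V)·d_B)·d_B = V + 46.5302·d_B = (17.8070,14.7069)
sweep = 180° − θ = 142.4368°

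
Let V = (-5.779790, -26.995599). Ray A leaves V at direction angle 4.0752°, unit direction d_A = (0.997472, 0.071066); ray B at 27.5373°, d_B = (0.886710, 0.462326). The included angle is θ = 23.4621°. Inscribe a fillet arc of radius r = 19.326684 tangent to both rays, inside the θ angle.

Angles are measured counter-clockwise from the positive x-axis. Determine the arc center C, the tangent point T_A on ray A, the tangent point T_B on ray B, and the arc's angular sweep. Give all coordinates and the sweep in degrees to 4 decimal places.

bisector direction at 15.8063° = (0.962188,0.272385)
center distance |VC| = r/sin(θ/2) = 19.326684/sin(11.7310°) = 95.056466
C = V + |VC|·bis = (85.6824,-1.1036)
T_A = V + ((C−V)·d_A)·d_A = V + 93.0710·d_A = (87.0559,-20.3814)
T_B = V + ((C−V)·d_B)·d_B = V + 93.0710·d_B = (76.7472,16.0335)
sweep = 180° − θ = 156.5379°

center=(85.6824,-1.1036) T_A=(87.0559,-20.3814) T_B=(76.7472,16.0335) sweep=156.5379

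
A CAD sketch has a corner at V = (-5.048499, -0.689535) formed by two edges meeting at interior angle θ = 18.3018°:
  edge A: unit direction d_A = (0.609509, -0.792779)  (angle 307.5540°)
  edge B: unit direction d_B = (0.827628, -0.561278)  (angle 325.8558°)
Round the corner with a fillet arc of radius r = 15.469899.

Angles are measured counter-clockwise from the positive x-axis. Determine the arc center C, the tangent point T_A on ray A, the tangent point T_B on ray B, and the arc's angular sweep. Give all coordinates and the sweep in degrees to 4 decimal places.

bisector direction at 316.7049° = (0.727831,-0.685756)
center distance |VC| = r/sin(θ/2) = 15.469899/sin(9.1509°) = 97.273430
C = V + |VC|·bis = (65.7502,-67.3954)
T_A = V + ((C−V)·d_A)·d_A = V + 96.0354·d_A = (53.4859,-76.8244)
T_B = V + ((C−V)·d_B)·d_B = V + 96.0354·d_B = (74.4331,-54.5921)
sweep = 180° − θ = 161.6982°

center=(65.7502,-67.3954) T_A=(53.4859,-76.8244) T_B=(74.4331,-54.5921) sweep=161.6982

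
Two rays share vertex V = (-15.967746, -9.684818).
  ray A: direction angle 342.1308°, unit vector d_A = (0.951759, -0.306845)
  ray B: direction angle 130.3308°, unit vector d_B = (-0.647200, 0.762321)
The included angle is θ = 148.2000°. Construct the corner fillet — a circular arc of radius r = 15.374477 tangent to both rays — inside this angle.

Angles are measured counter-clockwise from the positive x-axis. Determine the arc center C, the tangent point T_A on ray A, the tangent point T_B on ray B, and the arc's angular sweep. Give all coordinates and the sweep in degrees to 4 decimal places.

center=(-7.0819,3.6041) T_A=(-11.7995,-11.0287) T_B=(-18.8022,-6.3462) sweep=31.8000

bisector direction at 56.2308° = (0.555849,0.831283)
center distance |VC| = r/sin(θ/2) = 15.374477/sin(74.1000°) = 15.986084
C = V + |VC|·bis = (-7.0819,3.6041)
T_A = V + ((C−V)·d_A)·d_A = V + 4.3795·d_A = (-11.7995,-11.0287)
T_B = V + ((C−V)·d_B)·d_B = V + 4.3795·d_B = (-18.8022,-6.3462)
sweep = 180° − θ = 31.8000°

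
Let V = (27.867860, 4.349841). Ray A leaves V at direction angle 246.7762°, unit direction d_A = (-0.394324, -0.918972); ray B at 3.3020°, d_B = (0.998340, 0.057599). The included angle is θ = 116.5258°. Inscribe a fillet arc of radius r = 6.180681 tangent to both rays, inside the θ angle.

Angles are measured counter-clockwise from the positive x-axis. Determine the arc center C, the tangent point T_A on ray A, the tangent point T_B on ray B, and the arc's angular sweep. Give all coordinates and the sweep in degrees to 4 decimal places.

bisector direction at 305.0391° = (0.574135,-0.818760)
center distance |VC| = r/sin(θ/2) = 6.180681/sin(58.2629°) = 7.267365
C = V + |VC|·bis = (32.0403,-1.6004)
T_A = V + ((C−V)·d_A)·d_A = V + 3.8228·d_A = (26.3604,0.8368)
T_B = V + ((C−V)·d_B)·d_B = V + 3.8228·d_B = (31.6843,4.5700)
sweep = 180° − θ = 63.4742°

center=(32.0403,-1.6004) T_A=(26.3604,0.8368) T_B=(31.6843,4.5700) sweep=63.4742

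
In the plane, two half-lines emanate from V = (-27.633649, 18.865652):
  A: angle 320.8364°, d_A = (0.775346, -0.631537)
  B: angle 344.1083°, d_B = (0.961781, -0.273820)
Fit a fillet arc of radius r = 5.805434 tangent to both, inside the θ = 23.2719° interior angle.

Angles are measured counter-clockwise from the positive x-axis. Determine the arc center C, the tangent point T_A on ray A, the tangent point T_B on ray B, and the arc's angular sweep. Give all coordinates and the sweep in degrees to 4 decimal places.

bisector direction at 332.4724° = (0.886788,-0.462177)
center distance |VC| = r/sin(θ/2) = 5.805434/sin(11.6359°) = 28.783587
C = V + |VC|·bis = (-2.1087,5.5626)
T_A = V + ((C−V)·d_A)·d_A = V + 28.1921·d_A = (-5.7751,1.0613)
T_B = V + ((C−V)·d_B)·d_B = V + 28.1921·d_B = (-0.5191,11.1461)
sweep = 180° − θ = 156.7281°

center=(-2.1087,5.5626) T_A=(-5.7751,1.0613) T_B=(-0.5191,11.1461) sweep=156.7281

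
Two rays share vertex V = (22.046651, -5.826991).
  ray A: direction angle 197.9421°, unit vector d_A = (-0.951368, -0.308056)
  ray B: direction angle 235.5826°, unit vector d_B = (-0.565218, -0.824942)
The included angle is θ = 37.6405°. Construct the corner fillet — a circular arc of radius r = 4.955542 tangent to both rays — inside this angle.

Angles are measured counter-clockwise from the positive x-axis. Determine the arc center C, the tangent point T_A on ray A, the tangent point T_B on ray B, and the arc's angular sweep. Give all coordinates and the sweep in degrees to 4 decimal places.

center=(9.7404,-15.0207) T_A=(8.2138,-10.3061) T_B=(13.8284,-17.8216) sweep=142.3595

bisector direction at 216.7623° = (-0.801125,-0.598497)
center distance |VC| = r/sin(θ/2) = 4.955542/sin(18.8203°) = 15.361247
C = V + |VC|·bis = (9.7404,-15.0207)
T_A = V + ((C−V)·d_A)·d_A = V + 14.5400·d_A = (8.2138,-10.3061)
T_B = V + ((C−V)·d_B)·d_B = V + 14.5400·d_B = (13.8284,-17.8216)
sweep = 180° − θ = 142.3595°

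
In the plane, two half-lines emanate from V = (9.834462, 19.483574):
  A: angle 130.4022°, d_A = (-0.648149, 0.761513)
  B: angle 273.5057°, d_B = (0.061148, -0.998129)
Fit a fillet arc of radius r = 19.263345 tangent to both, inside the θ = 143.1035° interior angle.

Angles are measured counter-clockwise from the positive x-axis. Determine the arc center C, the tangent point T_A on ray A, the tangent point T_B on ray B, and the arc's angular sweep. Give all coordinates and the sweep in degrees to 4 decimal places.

bisector direction at 201.9539° = (-0.927485,-0.373861)
center distance |VC| = r/sin(θ/2) = 19.263345/sin(71.5517°) = 20.306920
C = V + |VC|·bis = (-8.9999,11.8916)
T_A = V + ((C−V)·d_A)·d_A = V + 6.4261·d_A = (5.6694,24.3771)
T_B = V + ((C−V)·d_B)·d_B = V + 6.4261·d_B = (10.2274,13.0695)
sweep = 180° − θ = 36.8965°

center=(-8.9999,11.8916) T_A=(5.6694,24.3771) T_B=(10.2274,13.0695) sweep=36.8965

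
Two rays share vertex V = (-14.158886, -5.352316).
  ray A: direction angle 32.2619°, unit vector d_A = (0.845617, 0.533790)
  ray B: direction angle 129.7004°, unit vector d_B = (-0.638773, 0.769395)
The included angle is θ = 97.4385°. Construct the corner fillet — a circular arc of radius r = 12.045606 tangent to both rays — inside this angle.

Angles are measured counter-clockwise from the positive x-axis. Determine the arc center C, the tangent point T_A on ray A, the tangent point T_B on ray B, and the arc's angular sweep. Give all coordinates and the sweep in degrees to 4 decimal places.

bisector direction at 80.9811° = (0.156759,0.987637)
center distance |VC| = r/sin(θ/2) = 12.045606/sin(48.7193°) = 16.029053
C = V + |VC|·bis = (-11.6462,10.4786)
T_A = V + ((C−V)·d_A)·d_A = V + 10.5752·d_A = (-5.2164,0.2926)
T_B = V + ((C−V)·d_B)·d_B = V + 10.5752·d_B = (-20.9140,2.7842)
sweep = 180° − θ = 82.5615°

center=(-11.6462,10.4786) T_A=(-5.2164,0.2926) T_B=(-20.9140,2.7842) sweep=82.5615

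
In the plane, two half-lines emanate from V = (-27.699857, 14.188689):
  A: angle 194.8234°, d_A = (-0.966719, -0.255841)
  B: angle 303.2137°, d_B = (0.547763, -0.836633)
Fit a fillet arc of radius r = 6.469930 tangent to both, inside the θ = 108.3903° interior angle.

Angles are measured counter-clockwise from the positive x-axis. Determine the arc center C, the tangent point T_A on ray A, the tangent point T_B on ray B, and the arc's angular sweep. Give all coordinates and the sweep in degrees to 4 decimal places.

bisector direction at 249.0186° = (-0.358066,-0.933696)
center distance |VC| = r/sin(θ/2) = 6.469930/sin(54.1951°) = 7.977578
C = V + |VC|·bis = (-30.5564,6.7401)
T_A = V + ((C−V)·d_A)·d_A = V + 4.6671·d_A = (-32.2116,12.9947)
T_B = V + ((C−V)·d_B)·d_B = V + 4.6671·d_B = (-25.1434,10.2840)
sweep = 180° − θ = 71.6097°

center=(-30.5564,6.7401) T_A=(-32.2116,12.9947) T_B=(-25.1434,10.2840) sweep=71.6097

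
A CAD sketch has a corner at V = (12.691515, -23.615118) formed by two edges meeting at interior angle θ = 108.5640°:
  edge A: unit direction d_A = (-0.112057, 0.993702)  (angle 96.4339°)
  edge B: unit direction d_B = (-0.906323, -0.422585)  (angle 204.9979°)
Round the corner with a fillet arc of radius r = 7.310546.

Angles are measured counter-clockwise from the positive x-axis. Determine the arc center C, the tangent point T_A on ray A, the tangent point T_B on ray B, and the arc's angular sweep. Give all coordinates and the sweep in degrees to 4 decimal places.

bisector direction at 150.7159° = (-0.872205,0.489140)
center distance |VC| = r/sin(θ/2) = 7.310546/sin(54.2820°) = 9.004243
C = V + |VC|·bis = (4.8380,-19.2108)
T_A = V + ((C−V)·d_A)·d_A = V + 5.2566·d_A = (12.1025,-18.3916)
T_B = V + ((C−V)·d_B)·d_B = V + 5.2566·d_B = (7.9273,-25.8365)
sweep = 180° − θ = 71.4360°

center=(4.8380,-19.2108) T_A=(12.1025,-18.3916) T_B=(7.9273,-25.8365) sweep=71.4360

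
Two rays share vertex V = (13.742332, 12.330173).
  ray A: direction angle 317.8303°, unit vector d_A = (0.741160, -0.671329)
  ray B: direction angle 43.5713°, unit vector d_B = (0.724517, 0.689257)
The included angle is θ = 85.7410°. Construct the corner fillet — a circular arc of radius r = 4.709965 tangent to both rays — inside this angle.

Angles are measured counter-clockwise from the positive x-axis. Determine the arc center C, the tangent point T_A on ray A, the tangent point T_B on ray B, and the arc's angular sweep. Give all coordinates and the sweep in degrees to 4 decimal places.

bisector direction at 0.7008° = (0.999925,0.012231)
center distance |VC| = r/sin(θ/2) = 4.709965/sin(42.8705°) = 6.922921
C = V + |VC|·bis = (20.6647,12.4148)
T_A = V + ((C−V)·d_A)·d_A = V + 5.0738·d_A = (17.5028,8.9240)
T_B = V + ((C−V)·d_B)·d_B = V + 5.0738·d_B = (17.4184,15.8273)
sweep = 180° − θ = 94.2590°

center=(20.6647,12.4148) T_A=(17.5028,8.9240) T_B=(17.4184,15.8273) sweep=94.2590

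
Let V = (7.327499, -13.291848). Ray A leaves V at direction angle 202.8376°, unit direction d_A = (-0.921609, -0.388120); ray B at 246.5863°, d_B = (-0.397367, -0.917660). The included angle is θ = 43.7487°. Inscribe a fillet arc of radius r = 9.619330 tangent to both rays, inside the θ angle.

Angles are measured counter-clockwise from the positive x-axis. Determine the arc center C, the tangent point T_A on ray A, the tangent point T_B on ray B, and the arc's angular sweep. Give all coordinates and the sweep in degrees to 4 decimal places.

bisector direction at 224.7120° = (-0.710653,-0.703543)
center distance |VC| = r/sin(θ/2) = 9.619330/sin(21.8743°) = 25.818688
C = V + |VC|·bis = (-11.0206,-31.4564)
T_A = V + ((C−V)·d_A)·d_A = V + 23.9598·d_A = (-14.7541,-22.5911)
T_B = V + ((C−V)·d_B)·d_B = V + 23.9598·d_B = (-2.1934,-35.2788)
sweep = 180° − θ = 136.2513°

center=(-11.0206,-31.4564) T_A=(-14.7541,-22.5911) T_B=(-2.1934,-35.2788) sweep=136.2513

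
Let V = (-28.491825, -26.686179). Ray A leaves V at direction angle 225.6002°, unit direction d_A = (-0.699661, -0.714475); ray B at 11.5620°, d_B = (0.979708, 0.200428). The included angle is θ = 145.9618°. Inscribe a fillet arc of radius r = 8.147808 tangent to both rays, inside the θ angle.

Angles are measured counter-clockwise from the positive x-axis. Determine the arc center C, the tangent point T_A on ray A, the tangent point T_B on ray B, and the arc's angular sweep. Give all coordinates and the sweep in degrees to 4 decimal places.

center=(-24.4154,-34.1688) T_A=(-30.2368,-28.4681) T_B=(-26.0484,-26.1863) sweep=34.0382

bisector direction at 298.5811° = (0.478402,-0.878141)
center distance |VC| = r/sin(θ/2) = 8.147808/sin(72.9809°) = 8.520965
C = V + |VC|·bis = (-24.4154,-34.1688)
T_A = V + ((C−V)·d_A)·d_A = V + 2.4940·d_A = (-30.2368,-28.4681)
T_B = V + ((C−V)·d_B)·d_B = V + 2.4940·d_B = (-26.0484,-26.1863)
sweep = 180° − θ = 34.0382°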